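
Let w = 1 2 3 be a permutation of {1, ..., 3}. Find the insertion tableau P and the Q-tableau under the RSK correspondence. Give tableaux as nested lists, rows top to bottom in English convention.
P = [[1, 2, 3]], Q = [[1, 2, 3]]

Insert each entry of the permutation into P by Schensted row insertion, recording in Q the position of each new cell.

Insert 1: appended to row 1. P = [[1]].
Insert 2: appended to row 1. P = [[1, 2]].
Insert 3: appended to row 1. P = [[1, 2, 3]].

So P = [[1, 2, 3]], Q = [[1, 2, 3]].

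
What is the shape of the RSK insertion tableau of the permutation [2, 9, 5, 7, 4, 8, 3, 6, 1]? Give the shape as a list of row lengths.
[4, 2, 1, 1, 1]

Row-insert each entry into an empty tableau.

After inserting 2: P = [[2]].
After inserting 9: P = [[2, 9]].
After inserting 5: P = [[2, 5], [9]].
After inserting 7: P = [[2, 5, 7], [9]].
After inserting 4: P = [[2, 4, 7], [5], [9]].
After inserting 8: P = [[2, 4, 7, 8], [5], [9]].
After inserting 3: P = [[2, 3, 7, 8], [4], [5], [9]].
After inserting 6: P = [[2, 3, 6, 8], [4, 7], [5], [9]].
After inserting 1: P = [[1, 3, 6, 8], [2, 7], [4], [5], [9]].

The final insertion tableau P = [[1, 3, 6, 8], [2, 7], [4], [5], [9]] has shape [4, 2, 1, 1, 1].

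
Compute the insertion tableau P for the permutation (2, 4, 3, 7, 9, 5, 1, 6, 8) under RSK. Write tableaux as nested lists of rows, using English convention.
Insert 2: appended to row 1. P = [[2]].
Insert 4: appended to row 1. P = [[2, 4]].
Insert 3: 3 bumps 4 from row 1; 4 starts row 2. P = [[2, 3], [4]].
Insert 7: appended to row 1. P = [[2, 3, 7], [4]].
Insert 9: appended to row 1. P = [[2, 3, 7, 9], [4]].
Insert 5: 5 bumps 7 from row 1; 7 appends to row 2. P = [[2, 3, 5, 9], [4, 7]].
Insert 1: 1 bumps 2 from row 1; 2 bumps 4 from row 2; 4 starts row 3. P = [[1, 3, 5, 9], [2, 7], [4]].
Insert 6: 6 bumps 9 from row 1; 9 appends to row 2. P = [[1, 3, 5, 6], [2, 7, 9], [4]].
Insert 8: appended to row 1. P = [[1, 3, 5, 6, 8], [2, 7, 9], [4]].

So P = [[1, 3, 5, 6, 8], [2, 7, 9], [4]].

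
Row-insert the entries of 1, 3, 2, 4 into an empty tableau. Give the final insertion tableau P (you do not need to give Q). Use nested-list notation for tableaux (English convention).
P = [[1, 2, 4], [3]]

After inserting 1: P = [[1]].
After inserting 3: P = [[1, 3]].
After inserting 2: P = [[1, 2], [3]].
After inserting 4: P = [[1, 2, 4], [3]].

So P = [[1, 2, 4], [3]].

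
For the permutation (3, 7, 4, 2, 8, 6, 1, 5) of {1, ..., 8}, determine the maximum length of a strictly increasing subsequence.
3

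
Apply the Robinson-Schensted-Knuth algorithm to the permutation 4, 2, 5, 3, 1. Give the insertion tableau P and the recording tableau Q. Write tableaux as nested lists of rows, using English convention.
P = [[1, 3], [2, 5], [4]], Q = [[1, 3], [2, 4], [5]]

Insert each entry of the permutation into P by Schensted row insertion, recording in Q the position of each new cell.

Insert 4: appended to row 1. P = [[4]].
Insert 2: 2 bumps 4 from row 1; 4 starts row 2. P = [[2], [4]].
Insert 5: appended to row 1. P = [[2, 5], [4]].
Insert 3: 3 bumps 5 from row 1; 5 appends to row 2. P = [[2, 3], [4, 5]].
Insert 1: 1 bumps 2 from row 1; 2 bumps 4 from row 2; 4 starts row 3. P = [[1, 3], [2, 5], [4]].

So P = [[1, 3], [2, 5], [4]], Q = [[1, 3], [2, 4], [5]].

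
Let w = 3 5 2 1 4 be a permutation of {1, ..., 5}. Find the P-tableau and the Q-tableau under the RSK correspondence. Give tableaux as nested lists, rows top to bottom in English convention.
Insert each entry of the permutation into P by Schensted row insertion, recording in Q the position of each new cell.

After inserting 3: P = [[3]].
After inserting 5: P = [[3, 5]].
After inserting 2: P = [[2, 5], [3]].
After inserting 1: P = [[1, 5], [2], [3]].
After inserting 4: P = [[1, 4], [2, 5], [3]].

So P = [[1, 4], [2, 5], [3]], Q = [[1, 2], [3, 5], [4]].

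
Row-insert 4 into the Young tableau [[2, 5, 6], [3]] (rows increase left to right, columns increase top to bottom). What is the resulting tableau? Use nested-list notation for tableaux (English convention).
In row 1, 4 replaces 5 (the leftmost entry greater than 4); 5 is bumped to row 2. 5 is appended to row 2. The new tableau is [[2, 4, 6], [3, 5]].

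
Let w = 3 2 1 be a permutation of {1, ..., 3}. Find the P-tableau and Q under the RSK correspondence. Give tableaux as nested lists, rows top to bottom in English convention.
P = [[1], [2], [3]], Q = [[1], [2], [3]]

Insert each entry of the permutation into P by Schensted row insertion, recording in Q the position of each new cell.

Insert 3: appended to row 1. P = [[3]].
Insert 2: 2 bumps 3 from row 1; 3 starts row 2. P = [[2], [3]].
Insert 1: 1 bumps 2 from row 1; 2 bumps 3 from row 2; 3 starts row 3. P = [[1], [2], [3]].

So P = [[1], [2], [3]], Q = [[1], [2], [3]].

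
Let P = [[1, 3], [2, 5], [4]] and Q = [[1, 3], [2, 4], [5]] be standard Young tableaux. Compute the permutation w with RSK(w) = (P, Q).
Reverse the RSK construction: for i from n down to 1, find the cell of Q containing i, remove the entry at that cell from P, and reverse-bump it up through P; the value ejected from row 1 is w(i).

Step i=5: Q has 5 at row 3, column 1; remove 4 from row 3 of P and reverse-bump: 4 enters row 2 and ejects 2; 2 enters row 1 and ejects 1. So w(5) = 1. P is now [[2, 3], [4, 5]].
Step i=4: Q has 4 at row 2, column 2; remove 5 from row 2 of P and reverse-bump: 5 enters row 1 and ejects 3. So w(4) = 3. P is now [[2, 5], [4]].
Step i=3: Q has 3 at row 1, column 2; remove that cell from P, ejecting 5. So w(3) = 5. P is now [[2], [4]].
Step i=2: Q has 2 at row 2, column 1; remove 4 from row 2 of P and reverse-bump: 4 enters row 1 and ejects 2. So w(2) = 2. P is now [[4]].
Step i=1: Q has 1 at row 1, column 1; remove that cell from P, ejecting 4. So w(1) = 4. P is now [].

So w = 4 2 5 3 1.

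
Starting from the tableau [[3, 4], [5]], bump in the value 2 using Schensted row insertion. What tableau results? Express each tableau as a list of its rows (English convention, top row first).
[[2, 4], [3], [5]]

In row 1, 2 replaces 3 (the leftmost entry greater than 2); 3 is bumped to row 2. In row 2, 3 replaces 5 (the leftmost entry greater than 3); 5 is bumped to row 3. 5 starts a new row 3. The new tableau is [[2, 4], [3], [5]].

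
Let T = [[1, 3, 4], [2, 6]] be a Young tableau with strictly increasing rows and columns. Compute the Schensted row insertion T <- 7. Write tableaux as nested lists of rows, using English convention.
7 is larger than every entry of row 1, so it is appended to row 1. The new tableau is [[1, 3, 4, 7], [2, 6]].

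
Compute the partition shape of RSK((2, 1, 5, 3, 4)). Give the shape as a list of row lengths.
[3, 2]

Row-insert each entry into an empty tableau.

After inserting 2: P = [[2]].
After inserting 1: P = [[1], [2]].
After inserting 5: P = [[1, 5], [2]].
After inserting 3: P = [[1, 3], [2, 5]].
After inserting 4: P = [[1, 3, 4], [2, 5]].

The final insertion tableau P = [[1, 3, 4], [2, 5]] has shape [3, 2].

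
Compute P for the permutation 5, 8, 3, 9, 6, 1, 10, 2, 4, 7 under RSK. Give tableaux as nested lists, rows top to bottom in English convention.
Insert 5: appended to row 1. P = [[5]].
Insert 8: appended to row 1. P = [[5, 8]].
Insert 3: 3 bumps 5 from row 1; 5 starts row 2. P = [[3, 8], [5]].
Insert 9: appended to row 1. P = [[3, 8, 9], [5]].
Insert 6: 6 bumps 8 from row 1; 8 appends to row 2. P = [[3, 6, 9], [5, 8]].
Insert 1: 1 bumps 3 from row 1; 3 bumps 5 from row 2; 5 starts row 3. P = [[1, 6, 9], [3, 8], [5]].
Insert 10: appended to row 1. P = [[1, 6, 9, 10], [3, 8], [5]].
Insert 2: 2 bumps 6 from row 1; 6 bumps 8 from row 2; 8 appends to row 3. P = [[1, 2, 9, 10], [3, 6], [5, 8]].
Insert 4: 4 bumps 9 from row 1; 9 appends to row 2. P = [[1, 2, 4, 10], [3, 6, 9], [5, 8]].
Insert 7: 7 bumps 10 from row 1; 10 appends to row 2. P = [[1, 2, 4, 7], [3, 6, 9, 10], [5, 8]].

So P = [[1, 2, 4, 7], [3, 6, 9, 10], [5, 8]].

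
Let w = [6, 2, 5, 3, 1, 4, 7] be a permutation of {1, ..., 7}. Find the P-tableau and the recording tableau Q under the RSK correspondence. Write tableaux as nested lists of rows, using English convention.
Insert each entry of the permutation into P by Schensted row insertion, recording in Q the position of each new cell.

Insert 6: appended to row 1. P = [[6]].
Insert 2: 2 bumps 6 from row 1; 6 starts row 2. P = [[2], [6]].
Insert 5: appended to row 1. P = [[2, 5], [6]].
Insert 3: 3 bumps 5 from row 1; 5 bumps 6 from row 2; 6 starts row 3. P = [[2, 3], [5], [6]].
Insert 1: 1 bumps 2 from row 1; 2 bumps 5 from row 2; 5 bumps 6 from row 3; 6 starts row 4. P = [[1, 3], [2], [5], [6]].
Insert 4: appended to row 1. P = [[1, 3, 4], [2], [5], [6]].
Insert 7: appended to row 1. P = [[1, 3, 4, 7], [2], [5], [6]].

So P = [[1, 3, 4, 7], [2], [5], [6]], Q = [[1, 3, 6, 7], [2], [4], [5]].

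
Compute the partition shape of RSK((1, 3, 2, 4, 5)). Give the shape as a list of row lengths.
[4, 1]

RSK row insertion gives P = [[1, 2, 4, 5], [3]], which has shape [4, 1].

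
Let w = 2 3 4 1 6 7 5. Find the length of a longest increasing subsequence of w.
5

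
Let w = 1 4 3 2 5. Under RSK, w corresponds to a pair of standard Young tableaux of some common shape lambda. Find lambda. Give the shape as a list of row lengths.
[3, 1, 1]

Row-insert each entry into an empty tableau.

After inserting 1: P = [[1]].
After inserting 4: P = [[1, 4]].
After inserting 3: P = [[1, 3], [4]].
After inserting 2: P = [[1, 2], [3], [4]].
After inserting 5: P = [[1, 2, 5], [3], [4]].

The final insertion tableau P = [[1, 2, 5], [3], [4]] has shape [3, 1, 1].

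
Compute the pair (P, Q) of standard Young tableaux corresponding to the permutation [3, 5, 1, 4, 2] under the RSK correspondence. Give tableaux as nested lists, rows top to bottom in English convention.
Insert each entry of the permutation into P by Schensted row insertion, recording in Q the position of each new cell.

Insert 3: appended to row 1. P = [[3]].
Insert 5: appended to row 1. P = [[3, 5]].
Insert 1: 1 bumps 3 from row 1; 3 starts row 2. P = [[1, 5], [3]].
Insert 4: 4 bumps 5 from row 1; 5 appends to row 2. P = [[1, 4], [3, 5]].
Insert 2: 2 bumps 4 from row 1; 4 bumps 5 from row 2; 5 starts row 3. P = [[1, 2], [3, 4], [5]].

So P = [[1, 2], [3, 4], [5]], Q = [[1, 2], [3, 4], [5]].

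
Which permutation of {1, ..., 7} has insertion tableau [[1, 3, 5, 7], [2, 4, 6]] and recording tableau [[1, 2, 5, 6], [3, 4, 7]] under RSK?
2 4 1 3 6 7 5

Reverse the RSK construction: for i from n down to 1, find the cell of Q containing i, remove the entry at that cell from P, and reverse-bump it up through P; the value ejected from row 1 is w(i).

Step i=7: Q has 7 at row 2, column 3; remove 6 from row 2 of P and reverse-bump: 6 enters row 1 and ejects 5. So w(7) = 5. P is now [[1, 3, 6, 7], [2, 4]].
Step i=6: Q has 6 at row 1, column 4; remove that cell from P, ejecting 7. So w(6) = 7. P is now [[1, 3, 6], [2, 4]].
Step i=5: Q has 5 at row 1, column 3; remove that cell from P, ejecting 6. So w(5) = 6. P is now [[1, 3], [2, 4]].
Step i=4: Q has 4 at row 2, column 2; remove 4 from row 2 of P and reverse-bump: 4 enters row 1 and ejects 3. So w(4) = 3. P is now [[1, 4], [2]].
Step i=3: Q has 3 at row 2, column 1; remove 2 from row 2 of P and reverse-bump: 2 enters row 1 and ejects 1. So w(3) = 1. P is now [[2, 4]].
Step i=2: Q has 2 at row 1, column 2; remove that cell from P, ejecting 4. So w(2) = 4. P is now [[2]].
Step i=1: Q has 1 at row 1, column 1; remove that cell from P, ejecting 2. So w(1) = 2. P is now [].

So w = 2 4 1 3 6 7 5.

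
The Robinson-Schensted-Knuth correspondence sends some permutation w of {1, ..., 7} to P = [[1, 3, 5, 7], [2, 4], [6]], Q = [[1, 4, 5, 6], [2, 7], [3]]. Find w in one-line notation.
Reverse RSK: for i = n, n-1, ..., 1, locate i in Q, remove the corresponding corner cell from P, and reverse-bump its entry up through P; the value ejected from row 1 is w(i).

So w = 6 2 1 4 5 7 3.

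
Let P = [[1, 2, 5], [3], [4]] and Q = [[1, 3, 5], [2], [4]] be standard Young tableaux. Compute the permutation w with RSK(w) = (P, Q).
Reverse the RSK construction: for i from n down to 1, find the cell of Q containing i, remove the entry at that cell from P, and reverse-bump it up through P; the value ejected from row 1 is w(i).

Step i=5: Q has 5 at row 1, column 3; remove that cell from P, ejecting 5. So w(5) = 5. P is now [[1, 2], [3], [4]].
Step i=4: Q has 4 at row 3, column 1; remove 4 from row 3 of P and reverse-bump: 4 enters row 2 and ejects 3; 3 enters row 1 and ejects 2. So w(4) = 2. P is now [[1, 3], [4]].
Step i=3: Q has 3 at row 1, column 2; remove that cell from P, ejecting 3. So w(3) = 3. P is now [[1], [4]].
Step i=2: Q has 2 at row 2, column 1; remove 4 from row 2 of P and reverse-bump: 4 enters row 1 and ejects 1. So w(2) = 1. P is now [[4]].
Step i=1: Q has 1 at row 1, column 1; remove that cell from P, ejecting 4. So w(1) = 4. P is now [].

So w = 4 1 3 2 5.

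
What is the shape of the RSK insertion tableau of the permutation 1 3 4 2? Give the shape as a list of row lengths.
Row-insert each entry into an empty tableau.

After inserting 1: P = [[1]].
After inserting 3: P = [[1, 3]].
After inserting 4: P = [[1, 3, 4]].
After inserting 2: P = [[1, 2, 4], [3]].

The final insertion tableau P = [[1, 2, 4], [3]] has shape [3, 1].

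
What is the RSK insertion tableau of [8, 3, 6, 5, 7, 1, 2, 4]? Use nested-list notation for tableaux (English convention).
Insert 8: appended to row 1. P = [[8]].
Insert 3: 3 bumps 8 from row 1; 8 starts row 2. P = [[3], [8]].
Insert 6: appended to row 1. P = [[3, 6], [8]].
Insert 5: 5 bumps 6 from row 1; 6 bumps 8 from row 2; 8 starts row 3. P = [[3, 5], [6], [8]].
Insert 7: appended to row 1. P = [[3, 5, 7], [6], [8]].
Insert 1: 1 bumps 3 from row 1; 3 bumps 6 from row 2; 6 bumps 8 from row 3; 8 starts row 4. P = [[1, 5, 7], [3], [6], [8]].
Insert 2: 2 bumps 5 from row 1; 5 appends to row 2. P = [[1, 2, 7], [3, 5], [6], [8]].
Insert 4: 4 bumps 7 from row 1; 7 appends to row 2. P = [[1, 2, 4], [3, 5, 7], [6], [8]].

So P = [[1, 2, 4], [3, 5, 7], [6], [8]].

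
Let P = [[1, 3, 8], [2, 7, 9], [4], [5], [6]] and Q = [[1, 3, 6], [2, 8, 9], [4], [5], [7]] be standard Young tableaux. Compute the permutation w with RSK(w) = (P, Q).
6 5 7 4 2 9 1 3 8

Reverse the RSK construction: for i from n down to 1, find the cell of Q containing i, remove the entry at that cell from P, and reverse-bump it up through P; the value ejected from row 1 is w(i).

Step i=9: Q has 9 at row 2, column 3; remove 9 from row 2 of P and reverse-bump: 9 enters row 1 and ejects 8. So w(9) = 8. P is now [[1, 3, 9], [2, 7], [4], [5], [6]].
Step i=8: Q has 8 at row 2, column 2; remove 7 from row 2 of P and reverse-bump: 7 enters row 1 and ejects 3. So w(8) = 3. P is now [[1, 7, 9], [2], [4], [5], [6]].
Step i=7: Q has 7 at row 5, column 1; remove 6 from row 5 of P and reverse-bump: 6 enters row 4 and ejects 5; 5 enters row 3 and ejects 4; 4 enters row 2 and ejects 2; 2 enters row 1 and ejects 1. So w(7) = 1. P is now [[2, 7, 9], [4], [5], [6]].
Step i=6: Q has 6 at row 1, column 3; remove that cell from P, ejecting 9. So w(6) = 9. P is now [[2, 7], [4], [5], [6]].
Step i=5: Q has 5 at row 4, column 1; remove 6 from row 4 of P and reverse-bump: 6 enters row 3 and ejects 5; 5 enters row 2 and ejects 4; 4 enters row 1 and ejects 2. So w(5) = 2. P is now [[4, 7], [5], [6]].
Step i=4: Q has 4 at row 3, column 1; remove 6 from row 3 of P and reverse-bump: 6 enters row 2 and ejects 5; 5 enters row 1 and ejects 4. So w(4) = 4. P is now [[5, 7], [6]].
Step i=3: Q has 3 at row 1, column 2; remove that cell from P, ejecting 7. So w(3) = 7. P is now [[5], [6]].
Step i=2: Q has 2 at row 2, column 1; remove 6 from row 2 of P and reverse-bump: 6 enters row 1 and ejects 5. So w(2) = 5. P is now [[6]].
Step i=1: Q has 1 at row 1, column 1; remove that cell from P, ejecting 6. So w(1) = 6. P is now [].

So w = 6 5 7 4 2 9 1 3 8.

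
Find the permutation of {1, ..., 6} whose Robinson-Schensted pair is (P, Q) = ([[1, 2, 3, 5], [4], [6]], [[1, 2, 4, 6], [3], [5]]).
Reverse the RSK construction: for i from n down to 1, find the cell of Q containing i, remove the entry at that cell from P, and reverse-bump it up through P; the value ejected from row 1 is w(i).

Step i=6: Q has 6 at row 1, column 4; remove that cell from P, ejecting 5. So w(6) = 5. P is now [[1, 2, 3], [4], [6]].
Step i=5: Q has 5 at row 3, column 1; remove 6 from row 3 of P and reverse-bump: 6 enters row 2 and ejects 4; 4 enters row 1 and ejects 3. So w(5) = 3. P is now [[1, 2, 4], [6]].
Step i=4: Q has 4 at row 1, column 3; remove that cell from P, ejecting 4. So w(4) = 4. P is now [[1, 2], [6]].
Step i=3: Q has 3 at row 2, column 1; remove 6 from row 2 of P and reverse-bump: 6 enters row 1 and ejects 2. So w(3) = 2. P is now [[1, 6]].
Step i=2: Q has 2 at row 1, column 2; remove that cell from P, ejecting 6. So w(2) = 6. P is now [[1]].
Step i=1: Q has 1 at row 1, column 1; remove that cell from P, ejecting 1. So w(1) = 1. P is now [].

So w = 1 6 2 4 3 5.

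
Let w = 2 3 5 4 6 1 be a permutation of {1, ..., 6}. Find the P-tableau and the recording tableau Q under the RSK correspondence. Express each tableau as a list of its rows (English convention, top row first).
P = [[1, 3, 4, 6], [2], [5]], Q = [[1, 2, 3, 5], [4], [6]]

Insert each entry of the permutation into P by Schensted row insertion, recording in Q the position of each new cell.

After inserting 2: P = [[2]].
After inserting 3: P = [[2, 3]].
After inserting 5: P = [[2, 3, 5]].
After inserting 4: P = [[2, 3, 4], [5]].
After inserting 6: P = [[2, 3, 4, 6], [5]].
After inserting 1: P = [[1, 3, 4, 6], [2], [5]].

So P = [[1, 3, 4, 6], [2], [5]], Q = [[1, 2, 3, 5], [4], [6]].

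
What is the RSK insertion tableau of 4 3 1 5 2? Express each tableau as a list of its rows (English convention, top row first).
P = [[1, 2], [3, 5], [4]]

Insert 4: appended to row 1. P = [[4]].
Insert 3: 3 bumps 4 from row 1; 4 starts row 2. P = [[3], [4]].
Insert 1: 1 bumps 3 from row 1; 3 bumps 4 from row 2; 4 starts row 3. P = [[1], [3], [4]].
Insert 5: appended to row 1. P = [[1, 5], [3], [4]].
Insert 2: 2 bumps 5 from row 1; 5 appends to row 2. P = [[1, 2], [3, 5], [4]].

So P = [[1, 2], [3, 5], [4]].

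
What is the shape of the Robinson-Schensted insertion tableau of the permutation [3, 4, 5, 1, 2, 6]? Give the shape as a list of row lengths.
Row-insert each entry into an empty tableau.

After inserting 3: P = [[3]].
After inserting 4: P = [[3, 4]].
After inserting 5: P = [[3, 4, 5]].
After inserting 1: P = [[1, 4, 5], [3]].
After inserting 2: P = [[1, 2, 5], [3, 4]].
After inserting 6: P = [[1, 2, 5, 6], [3, 4]].

The final insertion tableau P = [[1, 2, 5, 6], [3, 4]] has shape [4, 2].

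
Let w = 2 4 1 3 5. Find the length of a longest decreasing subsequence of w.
2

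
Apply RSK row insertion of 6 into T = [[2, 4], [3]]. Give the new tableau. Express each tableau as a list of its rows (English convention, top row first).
6 is larger than every entry of row 1, so it is appended to row 1. The new tableau is [[2, 4, 6], [3]].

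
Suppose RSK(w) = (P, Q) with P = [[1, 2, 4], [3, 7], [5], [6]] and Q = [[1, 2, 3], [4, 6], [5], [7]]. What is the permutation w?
Reverse the RSK construction: for i from n down to 1, find the cell of Q containing i, remove the entry at that cell from P, and reverse-bump it up through P; the value ejected from row 1 is w(i).

Step i=7: Q has 7 at row 4, column 1; remove 6 from row 4 of P and reverse-bump: 6 enters row 3 and ejects 5; 5 enters row 2 and ejects 3; 3 enters row 1 and ejects 2. So w(7) = 2. P is now [[1, 3, 4], [5, 7], [6]].
Step i=6: Q has 6 at row 2, column 2; remove 7 from row 2 of P and reverse-bump: 7 enters row 1 and ejects 4. So w(6) = 4. P is now [[1, 3, 7], [5], [6]].
Step i=5: Q has 5 at row 3, column 1; remove 6 from row 3 of P and reverse-bump: 6 enters row 2 and ejects 5; 5 enters row 1 and ejects 3. So w(5) = 3. P is now [[1, 5, 7], [6]].
Step i=4: Q has 4 at row 2, column 1; remove 6 from row 2 of P and reverse-bump: 6 enters row 1 and ejects 5. So w(4) = 5. P is now [[1, 6, 7]].
Step i=3: Q has 3 at row 1, column 3; remove that cell from P, ejecting 7. So w(3) = 7. P is now [[1, 6]].
Step i=2: Q has 2 at row 1, column 2; remove that cell from P, ejecting 6. So w(2) = 6. P is now [[1]].
Step i=1: Q has 1 at row 1, column 1; remove that cell from P, ejecting 1. So w(1) = 1. P is now [].

So w = 1 6 7 5 3 4 2.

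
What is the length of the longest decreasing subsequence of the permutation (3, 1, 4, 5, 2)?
2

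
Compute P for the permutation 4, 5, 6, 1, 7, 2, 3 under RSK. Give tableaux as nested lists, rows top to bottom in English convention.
Insert 4: appended to row 1. P = [[4]].
Insert 5: appended to row 1. P = [[4, 5]].
Insert 6: appended to row 1. P = [[4, 5, 6]].
Insert 1: 1 bumps 4 from row 1; 4 starts row 2. P = [[1, 5, 6], [4]].
Insert 7: appended to row 1. P = [[1, 5, 6, 7], [4]].
Insert 2: 2 bumps 5 from row 1; 5 appends to row 2. P = [[1, 2, 6, 7], [4, 5]].
Insert 3: 3 bumps 6 from row 1; 6 appends to row 2. P = [[1, 2, 3, 7], [4, 5, 6]].

So P = [[1, 2, 3, 7], [4, 5, 6]].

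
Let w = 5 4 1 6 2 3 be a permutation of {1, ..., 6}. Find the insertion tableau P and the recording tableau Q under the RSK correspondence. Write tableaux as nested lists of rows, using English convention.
P = [[1, 2, 3], [4, 6], [5]], Q = [[1, 4, 6], [2, 5], [3]]

Insert each entry of the permutation into P by Schensted row insertion, recording in Q the position of each new cell.

Insert 5: appended to row 1. P = [[5]].
Insert 4: 4 bumps 5 from row 1; 5 starts row 2. P = [[4], [5]].
Insert 1: 1 bumps 4 from row 1; 4 bumps 5 from row 2; 5 starts row 3. P = [[1], [4], [5]].
Insert 6: appended to row 1. P = [[1, 6], [4], [5]].
Insert 2: 2 bumps 6 from row 1; 6 appends to row 2. P = [[1, 2], [4, 6], [5]].
Insert 3: appended to row 1. P = [[1, 2, 3], [4, 6], [5]].

So P = [[1, 2, 3], [4, 6], [5]], Q = [[1, 4, 6], [2, 5], [3]].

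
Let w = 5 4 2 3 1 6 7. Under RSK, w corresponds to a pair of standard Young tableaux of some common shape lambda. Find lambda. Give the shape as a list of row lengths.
[4, 1, 1, 1]

Row-insert each entry into an empty tableau.

After inserting 5: P = [[5]].
After inserting 4: P = [[4], [5]].
After inserting 2: P = [[2], [4], [5]].
After inserting 3: P = [[2, 3], [4], [5]].
After inserting 1: P = [[1, 3], [2], [4], [5]].
After inserting 6: P = [[1, 3, 6], [2], [4], [5]].
After inserting 7: P = [[1, 3, 6, 7], [2], [4], [5]].

The final insertion tableau P = [[1, 3, 6, 7], [2], [4], [5]] has shape [4, 1, 1, 1].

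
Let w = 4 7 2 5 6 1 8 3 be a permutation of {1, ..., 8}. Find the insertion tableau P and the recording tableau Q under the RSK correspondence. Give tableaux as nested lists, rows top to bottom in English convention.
P = [[1, 3, 6, 8], [2, 5], [4, 7]], Q = [[1, 2, 5, 7], [3, 4], [6, 8]]

Insert each entry of the permutation into P by Schensted row insertion, recording in Q the position of each new cell.

After inserting 4: P = [[4]].
After inserting 7: P = [[4, 7]].
After inserting 2: P = [[2, 7], [4]].
After inserting 5: P = [[2, 5], [4, 7]].
After inserting 6: P = [[2, 5, 6], [4, 7]].
After inserting 1: P = [[1, 5, 6], [2, 7], [4]].
After inserting 8: P = [[1, 5, 6, 8], [2, 7], [4]].
After inserting 3: P = [[1, 3, 6, 8], [2, 5], [4, 7]].

So P = [[1, 3, 6, 8], [2, 5], [4, 7]], Q = [[1, 2, 5, 7], [3, 4], [6, 8]].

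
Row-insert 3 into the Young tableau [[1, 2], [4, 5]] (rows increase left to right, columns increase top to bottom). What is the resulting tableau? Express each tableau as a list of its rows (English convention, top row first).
[[1, 2, 3], [4, 5]]

3 is larger than every entry of row 1, so it is appended to row 1. The new tableau is [[1, 2, 3], [4, 5]].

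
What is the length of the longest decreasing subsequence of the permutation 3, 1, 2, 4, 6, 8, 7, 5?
3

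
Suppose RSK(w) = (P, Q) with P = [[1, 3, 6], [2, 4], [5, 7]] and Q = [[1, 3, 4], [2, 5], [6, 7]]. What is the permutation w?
5 2 4 7 6 1 3

Reverse the RSK construction: for i from n down to 1, find the cell of Q containing i, remove the entry at that cell from P, and reverse-bump it up through P; the value ejected from row 1 is w(i).

Step i=7: Q has 7 at row 3, column 2; remove 7 from row 3 of P and reverse-bump: 7 enters row 2 and ejects 4; 4 enters row 1 and ejects 3. So w(7) = 3. P is now [[1, 4, 6], [2, 7], [5]].
Step i=6: Q has 6 at row 3, column 1; remove 5 from row 3 of P and reverse-bump: 5 enters row 2 and ejects 2; 2 enters row 1 and ejects 1. So w(6) = 1. P is now [[2, 4, 6], [5, 7]].
Step i=5: Q has 5 at row 2, column 2; remove 7 from row 2 of P and reverse-bump: 7 enters row 1 and ejects 6. So w(5) = 6. P is now [[2, 4, 7], [5]].
Step i=4: Q has 4 at row 1, column 3; remove that cell from P, ejecting 7. So w(4) = 7. P is now [[2, 4], [5]].
Step i=3: Q has 3 at row 1, column 2; remove that cell from P, ejecting 4. So w(3) = 4. P is now [[2], [5]].
Step i=2: Q has 2 at row 2, column 1; remove 5 from row 2 of P and reverse-bump: 5 enters row 1 and ejects 2. So w(2) = 2. P is now [[5]].
Step i=1: Q has 1 at row 1, column 1; remove that cell from P, ejecting 5. So w(1) = 5. P is now [].

So w = 5 2 4 7 6 1 3.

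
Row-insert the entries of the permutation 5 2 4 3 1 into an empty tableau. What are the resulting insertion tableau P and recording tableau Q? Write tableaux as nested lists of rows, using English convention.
Insert each entry of the permutation into P by Schensted row insertion, recording in Q the position of each new cell.

Insert 5: appended to row 1. P = [[5]].
Insert 2: 2 bumps 5 from row 1; 5 starts row 2. P = [[2], [5]].
Insert 4: appended to row 1. P = [[2, 4], [5]].
Insert 3: 3 bumps 4 from row 1; 4 bumps 5 from row 2; 5 starts row 3. P = [[2, 3], [4], [5]].
Insert 1: 1 bumps 2 from row 1; 2 bumps 4 from row 2; 4 bumps 5 from row 3; 5 starts row 4. P = [[1, 3], [2], [4], [5]].

So P = [[1, 3], [2], [4], [5]], Q = [[1, 3], [2], [4], [5]].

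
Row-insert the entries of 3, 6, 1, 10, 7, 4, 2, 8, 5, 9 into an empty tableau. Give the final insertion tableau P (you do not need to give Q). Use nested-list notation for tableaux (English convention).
Insert 3: appended to row 1. P = [[3]].
Insert 6: appended to row 1. P = [[3, 6]].
Insert 1: 1 bumps 3 from row 1; 3 starts row 2. P = [[1, 6], [3]].
Insert 10: appended to row 1. P = [[1, 6, 10], [3]].
Insert 7: 7 bumps 10 from row 1; 10 appends to row 2. P = [[1, 6, 7], [3, 10]].
Insert 4: 4 bumps 6 from row 1; 6 bumps 10 from row 2; 10 starts row 3. P = [[1, 4, 7], [3, 6], [10]].
Insert 2: 2 bumps 4 from row 1; 4 bumps 6 from row 2; 6 bumps 10 from row 3; 10 starts row 4. P = [[1, 2, 7], [3, 4], [6], [10]].
Insert 8: appended to row 1. P = [[1, 2, 7, 8], [3, 4], [6], [10]].
Insert 5: 5 bumps 7 from row 1; 7 appends to row 2. P = [[1, 2, 5, 8], [3, 4, 7], [6], [10]].
Insert 9: appended to row 1. P = [[1, 2, 5, 8, 9], [3, 4, 7], [6], [10]].

So P = [[1, 2, 5, 8, 9], [3, 4, 7], [6], [10]].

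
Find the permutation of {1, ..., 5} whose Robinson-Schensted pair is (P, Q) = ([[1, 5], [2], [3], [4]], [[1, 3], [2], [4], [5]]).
4 3 5 2 1

Reverse the RSK construction: for i from n down to 1, find the cell of Q containing i, remove the entry at that cell from P, and reverse-bump it up through P; the value ejected from row 1 is w(i).

Step i=5: Q has 5 at row 4, column 1; remove 4 from row 4 of P and reverse-bump: 4 enters row 3 and ejects 3; 3 enters row 2 and ejects 2; 2 enters row 1 and ejects 1. So w(5) = 1. P is now [[2, 5], [3], [4]].
Step i=4: Q has 4 at row 3, column 1; remove 4 from row 3 of P and reverse-bump: 4 enters row 2 and ejects 3; 3 enters row 1 and ejects 2. So w(4) = 2. P is now [[3, 5], [4]].
Step i=3: Q has 3 at row 1, column 2; remove that cell from P, ejecting 5. So w(3) = 5. P is now [[3], [4]].
Step i=2: Q has 2 at row 2, column 1; remove 4 from row 2 of P and reverse-bump: 4 enters row 1 and ejects 3. So w(2) = 3. P is now [[4]].
Step i=1: Q has 1 at row 1, column 1; remove that cell from P, ejecting 4. So w(1) = 4. P is now [].

So w = 4 3 5 2 1.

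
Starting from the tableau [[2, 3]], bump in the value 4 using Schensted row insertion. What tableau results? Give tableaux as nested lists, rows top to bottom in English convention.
[[2, 3, 4]]

4 is larger than every entry of row 1, so it is appended to row 1. The new tableau is [[2, 3, 4]].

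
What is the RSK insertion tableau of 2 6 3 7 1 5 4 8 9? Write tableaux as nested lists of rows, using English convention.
Insert 2: appended to row 1. P = [[2]].
Insert 6: appended to row 1. P = [[2, 6]].
Insert 3: 3 bumps 6 from row 1; 6 starts row 2. P = [[2, 3], [6]].
Insert 7: appended to row 1. P = [[2, 3, 7], [6]].
Insert 1: 1 bumps 2 from row 1; 2 bumps 6 from row 2; 6 starts row 3. P = [[1, 3, 7], [2], [6]].
Insert 5: 5 bumps 7 from row 1; 7 appends to row 2. P = [[1, 3, 5], [2, 7], [6]].
Insert 4: 4 bumps 5 from row 1; 5 bumps 7 from row 2; 7 appends to row 3. P = [[1, 3, 4], [2, 5], [6, 7]].
Insert 8: appended to row 1. P = [[1, 3, 4, 8], [2, 5], [6, 7]].
Insert 9: appended to row 1. P = [[1, 3, 4, 8, 9], [2, 5], [6, 7]].

So P = [[1, 3, 4, 8, 9], [2, 5], [6, 7]].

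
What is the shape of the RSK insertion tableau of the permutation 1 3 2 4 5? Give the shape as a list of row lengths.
Row-insert each entry into an empty tableau.

After inserting 1: P = [[1]].
After inserting 3: P = [[1, 3]].
After inserting 2: P = [[1, 2], [3]].
After inserting 4: P = [[1, 2, 4], [3]].
After inserting 5: P = [[1, 2, 4, 5], [3]].

The final insertion tableau P = [[1, 2, 4, 5], [3]] has shape [4, 1].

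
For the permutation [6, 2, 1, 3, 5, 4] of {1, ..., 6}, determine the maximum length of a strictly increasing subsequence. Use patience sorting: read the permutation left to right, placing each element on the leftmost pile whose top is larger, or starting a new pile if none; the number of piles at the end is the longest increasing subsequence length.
6: new pile. tops = [6]
2: onto pile 1 (replacing 6). tops = [2]
1: onto pile 1 (replacing 2). tops = [1]
3: new pile. tops = [1, 3]
5: new pile. tops = [1, 3, 5]
4: onto pile 3 (replacing 5). tops = [1, 3, 4]

3 piles, so the longest increasing subsequence has length 3.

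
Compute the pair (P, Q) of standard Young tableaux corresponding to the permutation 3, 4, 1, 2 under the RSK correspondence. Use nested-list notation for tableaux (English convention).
P = [[1, 2], [3, 4]], Q = [[1, 2], [3, 4]]

Insert each entry of the permutation into P by Schensted row insertion, recording in Q the position of each new cell.

Insert 3: appended to row 1. P = [[3]], Q = [[1]].
Insert 4: appended to row 1. P = [[3, 4]], Q = [[1, 2]].
Insert 1: 1 bumps 3 from row 1; 3 starts row 2. P = [[1, 4], [3]], Q = [[1, 2], [3]].
Insert 2: 2 bumps 4 from row 1; 4 appends to row 2. P = [[1, 2], [3, 4]], Q = [[1, 2], [3, 4]].

So P = [[1, 2], [3, 4]], Q = [[1, 2], [3, 4]].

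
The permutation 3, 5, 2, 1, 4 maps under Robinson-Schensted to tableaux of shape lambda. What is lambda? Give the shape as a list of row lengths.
Row-insert each entry into an empty tableau.

After inserting 3: P = [[3]].
After inserting 5: P = [[3, 5]].
After inserting 2: P = [[2, 5], [3]].
After inserting 1: P = [[1, 5], [2], [3]].
After inserting 4: P = [[1, 4], [2, 5], [3]].

The final insertion tableau P = [[1, 4], [2, 5], [3]] has shape [2, 2, 1].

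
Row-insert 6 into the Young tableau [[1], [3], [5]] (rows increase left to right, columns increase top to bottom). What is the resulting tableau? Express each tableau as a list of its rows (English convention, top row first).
6 is larger than every entry of row 1, so it is appended to row 1. The new tableau is [[1, 6], [3], [5]].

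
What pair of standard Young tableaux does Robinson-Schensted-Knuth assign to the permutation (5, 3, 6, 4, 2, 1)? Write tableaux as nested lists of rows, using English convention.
P = [[1, 4], [2, 6], [3], [5]], Q = [[1, 3], [2, 4], [5], [6]]

Insert each entry of the permutation into P by Schensted row insertion, recording in Q the position of each new cell.

Insert 5: appended to row 1. P = [[5]], Q = [[1]].
Insert 3: 3 bumps 5 from row 1; 5 starts row 2. P = [[3], [5]], Q = [[1], [2]].
Insert 6: appended to row 1. P = [[3, 6], [5]], Q = [[1, 3], [2]].
Insert 4: 4 bumps 6 from row 1; 6 appends to row 2. P = [[3, 4], [5, 6]], Q = [[1, 3], [2, 4]].
Insert 2: 2 bumps 3 from row 1; 3 bumps 5 from row 2; 5 starts row 3. P = [[2, 4], [3, 6], [5]], Q = [[1, 3], [2, 4], [5]].
Insert 1: 1 bumps 2 from row 1; 2 bumps 3 from row 2; 3 bumps 5 from row 3; 5 starts row 4. P = [[1, 4], [2, 6], [3], [5]], Q = [[1, 3], [2, 4], [5], [6]].

So P = [[1, 4], [2, 6], [3], [5]], Q = [[1, 3], [2, 4], [5], [6]].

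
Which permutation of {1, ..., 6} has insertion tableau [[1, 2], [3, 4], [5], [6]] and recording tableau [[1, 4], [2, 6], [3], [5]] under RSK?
6 5 3 4 1 2

Reverse the RSK construction: for i from n down to 1, find the cell of Q containing i, remove the entry at that cell from P, and reverse-bump it up through P; the value ejected from row 1 is w(i).

Step i=6: Q has 6 at row 2, column 2; remove 4 from row 2 of P and reverse-bump: 4 enters row 1 and ejects 2. So w(6) = 2. P is now [[1, 4], [3], [5], [6]].
Step i=5: Q has 5 at row 4, column 1; remove 6 from row 4 of P and reverse-bump: 6 enters row 3 and ejects 5; 5 enters row 2 and ejects 3; 3 enters row 1 and ejects 1. So w(5) = 1. P is now [[3, 4], [5], [6]].
Step i=4: Q has 4 at row 1, column 2; remove that cell from P, ejecting 4. So w(4) = 4. P is now [[3], [5], [6]].
Step i=3: Q has 3 at row 3, column 1; remove 6 from row 3 of P and reverse-bump: 6 enters row 2 and ejects 5; 5 enters row 1 and ejects 3. So w(3) = 3. P is now [[5], [6]].
Step i=2: Q has 2 at row 2, column 1; remove 6 from row 2 of P and reverse-bump: 6 enters row 1 and ejects 5. So w(2) = 5. P is now [[6]].
Step i=1: Q has 1 at row 1, column 1; remove that cell from P, ejecting 6. So w(1) = 6. P is now [].

So w = 6 5 3 4 1 2.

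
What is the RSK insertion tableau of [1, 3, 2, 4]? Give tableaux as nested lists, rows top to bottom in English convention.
P = [[1, 2, 4], [3]]

Insert 1: appended to row 1. P = [[1]].
Insert 3: appended to row 1. P = [[1, 3]].
Insert 2: 2 bumps 3 from row 1; 3 starts row 2. P = [[1, 2], [3]].
Insert 4: appended to row 1. P = [[1, 2, 4], [3]].

So P = [[1, 2, 4], [3]].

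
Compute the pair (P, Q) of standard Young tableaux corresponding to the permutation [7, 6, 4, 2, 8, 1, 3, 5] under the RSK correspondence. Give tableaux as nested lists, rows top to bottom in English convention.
Insert each entry of the permutation into P by Schensted row insertion, recording in Q the position of each new cell.

After inserting 7: P = [[7]].
After inserting 6: P = [[6], [7]].
After inserting 4: P = [[4], [6], [7]].
After inserting 2: P = [[2], [4], [6], [7]].
After inserting 8: P = [[2, 8], [4], [6], [7]].
After inserting 1: P = [[1, 8], [2], [4], [6], [7]].
After inserting 3: P = [[1, 3], [2, 8], [4], [6], [7]].
After inserting 5: P = [[1, 3, 5], [2, 8], [4], [6], [7]].

So P = [[1, 3, 5], [2, 8], [4], [6], [7]], Q = [[1, 5, 8], [2, 7], [3], [4], [6]].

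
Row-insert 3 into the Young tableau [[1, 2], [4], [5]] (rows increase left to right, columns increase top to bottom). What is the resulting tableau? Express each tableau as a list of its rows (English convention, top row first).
[[1, 2, 3], [4], [5]]

3 is larger than every entry of row 1, so it is appended to row 1. The new tableau is [[1, 2, 3], [4], [5]].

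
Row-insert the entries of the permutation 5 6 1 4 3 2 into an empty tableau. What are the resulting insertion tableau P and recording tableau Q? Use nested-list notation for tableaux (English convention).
Insert each entry of the permutation into P by Schensted row insertion, recording in Q the position of each new cell.

After inserting 5: P = [[5]].
After inserting 6: P = [[5, 6]].
After inserting 1: P = [[1, 6], [5]].
After inserting 4: P = [[1, 4], [5, 6]].
After inserting 3: P = [[1, 3], [4, 6], [5]].
After inserting 2: P = [[1, 2], [3, 6], [4], [5]].

So P = [[1, 2], [3, 6], [4], [5]], Q = [[1, 2], [3, 4], [5], [6]].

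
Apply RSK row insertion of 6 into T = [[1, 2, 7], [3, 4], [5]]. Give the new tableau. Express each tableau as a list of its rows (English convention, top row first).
[[1, 2, 6], [3, 4, 7], [5]]

In row 1, 6 replaces 7 (the leftmost entry greater than 6); 7 is bumped to row 2. 7 is appended to row 2. The new tableau is [[1, 2, 6], [3, 4, 7], [5]].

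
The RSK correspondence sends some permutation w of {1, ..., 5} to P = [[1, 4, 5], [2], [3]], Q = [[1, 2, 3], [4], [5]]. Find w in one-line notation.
3 4 5 2 1

Reverse RSK: for i = n, n-1, ..., 1, locate i in Q, remove the corresponding corner cell from P, and reverse-bump its entry up through P; the value ejected from row 1 is w(i).

So w = 3 4 5 2 1.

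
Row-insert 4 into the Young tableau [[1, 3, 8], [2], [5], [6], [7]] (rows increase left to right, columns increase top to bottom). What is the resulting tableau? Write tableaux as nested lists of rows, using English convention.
[[1, 3, 4], [2, 8], [5], [6], [7]]

In row 1, 4 replaces 8 (the leftmost entry greater than 4); 8 is bumped to row 2. 8 is appended to row 2. The new tableau is [[1, 3, 4], [2, 8], [5], [6], [7]].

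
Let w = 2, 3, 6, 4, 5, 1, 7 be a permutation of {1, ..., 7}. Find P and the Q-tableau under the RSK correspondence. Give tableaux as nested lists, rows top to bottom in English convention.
P = [[1, 3, 4, 5, 7], [2], [6]], Q = [[1, 2, 3, 5, 7], [4], [6]]

Insert each entry of the permutation into P by Schensted row insertion, recording in Q the position of each new cell.

Insert 2: appended to row 1. P = [[2]].
Insert 3: appended to row 1. P = [[2, 3]].
Insert 6: appended to row 1. P = [[2, 3, 6]].
Insert 4: 4 bumps 6 from row 1; 6 starts row 2. P = [[2, 3, 4], [6]].
Insert 5: appended to row 1. P = [[2, 3, 4, 5], [6]].
Insert 1: 1 bumps 2 from row 1; 2 bumps 6 from row 2; 6 starts row 3. P = [[1, 3, 4, 5], [2], [6]].
Insert 7: appended to row 1. P = [[1, 3, 4, 5, 7], [2], [6]].

So P = [[1, 3, 4, 5, 7], [2], [6]], Q = [[1, 2, 3, 5, 7], [4], [6]].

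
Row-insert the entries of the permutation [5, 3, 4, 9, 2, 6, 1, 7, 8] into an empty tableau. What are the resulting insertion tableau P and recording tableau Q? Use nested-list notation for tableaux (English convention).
P = [[1, 4, 6, 7, 8], [2, 9], [3], [5]], Q = [[1, 3, 4, 8, 9], [2, 6], [5], [7]]

Insert each entry of the permutation into P by Schensted row insertion, recording in Q the position of each new cell.

Insert 5: appended to row 1. P = [[5]].
Insert 3: 3 bumps 5 from row 1; 5 starts row 2. P = [[3], [5]].
Insert 4: appended to row 1. P = [[3, 4], [5]].
Insert 9: appended to row 1. P = [[3, 4, 9], [5]].
Insert 2: 2 bumps 3 from row 1; 3 bumps 5 from row 2; 5 starts row 3. P = [[2, 4, 9], [3], [5]].
Insert 6: 6 bumps 9 from row 1; 9 appends to row 2. P = [[2, 4, 6], [3, 9], [5]].
Insert 1: 1 bumps 2 from row 1; 2 bumps 3 from row 2; 3 bumps 5 from row 3; 5 starts row 4. P = [[1, 4, 6], [2, 9], [3], [5]].
Insert 7: appended to row 1. P = [[1, 4, 6, 7], [2, 9], [3], [5]].
Insert 8: appended to row 1. P = [[1, 4, 6, 7, 8], [2, 9], [3], [5]].

So P = [[1, 4, 6, 7, 8], [2, 9], [3], [5]], Q = [[1, 3, 4, 8, 9], [2, 6], [5], [7]].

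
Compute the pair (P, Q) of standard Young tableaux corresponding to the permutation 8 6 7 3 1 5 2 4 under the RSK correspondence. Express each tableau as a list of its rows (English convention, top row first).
Insert each entry of the permutation into P by Schensted row insertion, recording in Q the position of each new cell.

Insert 8: appended to row 1. P = [[8]], Q = [[1]].
Insert 6: 6 bumps 8 from row 1; 8 starts row 2. P = [[6], [8]], Q = [[1], [2]].
Insert 7: appended to row 1. P = [[6, 7], [8]], Q = [[1, 3], [2]].
Insert 3: 3 bumps 6 from row 1; 6 bumps 8 from row 2; 8 starts row 3. P = [[3, 7], [6], [8]], Q = [[1, 3], [2], [4]].
Insert 1: 1 bumps 3 from row 1; 3 bumps 6 from row 2; 6 bumps 8 from row 3; 8 starts row 4. P = [[1, 7], [3], [6], [8]], Q = [[1, 3], [2], [4], [5]].
Insert 5: 5 bumps 7 from row 1; 7 appends to row 2. P = [[1, 5], [3, 7], [6], [8]], Q = [[1, 3], [2, 6], [4], [5]].
Insert 2: 2 bumps 5 from row 1; 5 bumps 7 from row 2; 7 appends to row 3. P = [[1, 2], [3, 5], [6, 7], [8]], Q = [[1, 3], [2, 6], [4, 7], [5]].
Insert 4: appended to row 1. P = [[1, 2, 4], [3, 5], [6, 7], [8]], Q = [[1, 3, 8], [2, 6], [4, 7], [5]].

So P = [[1, 2, 4], [3, 5], [6, 7], [8]], Q = [[1, 3, 8], [2, 6], [4, 7], [5]].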